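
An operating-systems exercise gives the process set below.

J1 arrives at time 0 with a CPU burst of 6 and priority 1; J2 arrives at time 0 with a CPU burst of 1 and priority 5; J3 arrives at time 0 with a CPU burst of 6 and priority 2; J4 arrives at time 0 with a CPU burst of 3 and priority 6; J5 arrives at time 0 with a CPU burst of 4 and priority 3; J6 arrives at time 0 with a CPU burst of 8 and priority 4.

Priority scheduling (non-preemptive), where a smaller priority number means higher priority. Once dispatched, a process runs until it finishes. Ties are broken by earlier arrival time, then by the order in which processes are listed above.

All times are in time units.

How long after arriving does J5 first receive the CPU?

12

Gantt: | J1 0-6 | J3 6-12 | J5 12-16 | J6 16-24 | J2 24-25 | J4 25-28 |
Completion: J1=6  J2=25  J3=12  J4=28  J5=16  J6=24
Response(J5) = first start − arrival = 12 − 0 = 12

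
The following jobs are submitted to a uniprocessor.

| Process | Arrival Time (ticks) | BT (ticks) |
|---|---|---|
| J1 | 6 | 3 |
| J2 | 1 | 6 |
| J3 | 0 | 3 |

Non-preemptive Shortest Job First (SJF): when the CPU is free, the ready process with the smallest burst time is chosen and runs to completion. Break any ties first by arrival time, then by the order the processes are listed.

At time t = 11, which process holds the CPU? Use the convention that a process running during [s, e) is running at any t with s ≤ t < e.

J1

Schedule: | J3 0-3 | J2 3-9 | J1 9-12 |
Completion: J1=12  J2=9  J3=3
Turnaround (C−A): J1=6  J2=8  J3=3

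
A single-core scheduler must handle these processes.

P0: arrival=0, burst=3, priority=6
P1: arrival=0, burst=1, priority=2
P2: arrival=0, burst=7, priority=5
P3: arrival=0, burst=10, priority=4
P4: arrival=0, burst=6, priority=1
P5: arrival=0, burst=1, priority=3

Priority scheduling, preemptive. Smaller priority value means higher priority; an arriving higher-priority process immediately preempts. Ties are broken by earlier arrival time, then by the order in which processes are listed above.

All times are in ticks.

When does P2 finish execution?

Gantt: | P4 0-6 | P1 6-7 | P5 7-8 | P3 8-18 | P2 18-25 | P0 25-28 |
Completion: P0=28  P1=7  P2=25  P3=18  P4=6  P5=8
Turnaround (C−A): P0=28  P1=7  P2=25  P3=18  P4=6  P5=8

25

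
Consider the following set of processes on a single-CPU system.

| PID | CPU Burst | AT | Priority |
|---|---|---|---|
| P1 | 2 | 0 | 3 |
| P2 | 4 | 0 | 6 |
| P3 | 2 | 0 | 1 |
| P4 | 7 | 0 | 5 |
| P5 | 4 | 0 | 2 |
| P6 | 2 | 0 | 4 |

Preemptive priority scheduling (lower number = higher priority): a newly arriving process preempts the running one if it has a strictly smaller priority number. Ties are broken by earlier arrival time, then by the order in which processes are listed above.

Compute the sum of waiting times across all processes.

43

Gantt: | P3 0-2 | P5 2-6 | P1 6-8 | P6 8-10 | P4 10-17 | P2 17-21 |
Completion: P1=8  P2=21  P3=2  P4=17  P5=6  P6=10
Turnaround (C−A): P1=8  P2=21  P3=2  P4=17  P5=6  P6=10
Waiting = turnaround − burst: P1=6, P2=17, P3=0, P4=10, P5=2, P6=8
Total waiting = 6 + 17 + 0 + 10 + 2 + 8 = 43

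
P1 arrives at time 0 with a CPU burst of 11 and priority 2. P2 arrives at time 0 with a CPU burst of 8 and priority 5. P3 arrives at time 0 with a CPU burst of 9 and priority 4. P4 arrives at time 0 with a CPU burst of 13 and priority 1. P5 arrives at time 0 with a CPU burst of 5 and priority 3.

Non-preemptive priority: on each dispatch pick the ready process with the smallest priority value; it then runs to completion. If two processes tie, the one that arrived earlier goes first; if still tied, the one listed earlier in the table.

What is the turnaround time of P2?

Gantt: | P4 0-13 | P1 13-24 | P5 24-29 | P3 29-38 | P2 38-46 |
Completion: P1=24  P2=46  P3=38  P4=13  P5=29
Turnaround (C−A): P1=24  P2=46  P3=38  P4=13  P5=29
Turnaround(P2) = completion − arrival = 46 − 0 = 46

46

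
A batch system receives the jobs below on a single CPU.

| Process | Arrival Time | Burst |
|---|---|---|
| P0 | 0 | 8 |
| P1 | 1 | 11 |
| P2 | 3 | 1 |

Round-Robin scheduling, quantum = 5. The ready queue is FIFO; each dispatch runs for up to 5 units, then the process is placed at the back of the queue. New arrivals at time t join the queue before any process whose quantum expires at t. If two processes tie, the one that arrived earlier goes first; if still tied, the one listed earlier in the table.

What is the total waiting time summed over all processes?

21

Gantt: | P0 0-5 | P1 5-10 | P2 10-11 | P0 11-14 | P1 14-20 |
Completion: P0=14  P1=20  P2=11
Turnaround (C−A): P0=14  P1=19  P2=8
Waiting = turnaround − burst: P0=6, P1=8, P2=7
Total waiting = 6 + 8 + 7 = 21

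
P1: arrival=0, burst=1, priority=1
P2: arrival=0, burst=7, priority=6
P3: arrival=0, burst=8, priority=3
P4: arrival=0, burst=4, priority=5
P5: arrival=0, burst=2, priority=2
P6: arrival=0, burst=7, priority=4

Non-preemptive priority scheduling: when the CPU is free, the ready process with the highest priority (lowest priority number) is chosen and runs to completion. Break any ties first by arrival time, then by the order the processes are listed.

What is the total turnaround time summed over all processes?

84

Schedule: | P1 0-1 | P5 1-3 | P3 3-11 | P6 11-18 | P4 18-22 | P2 22-29 |
Completion: P1=1  P2=29  P3=11  P4=22  P5=3  P6=18
Turnaround (C−A): P1=1  P2=29  P3=11  P4=22  P5=3  P6=18
Turnaround = completion − arrival: P1=1, P2=29, P3=11, P4=22, P5=3, P6=18
Total turnaround = 1 + 29 + 11 + 22 + 3 + 18 = 84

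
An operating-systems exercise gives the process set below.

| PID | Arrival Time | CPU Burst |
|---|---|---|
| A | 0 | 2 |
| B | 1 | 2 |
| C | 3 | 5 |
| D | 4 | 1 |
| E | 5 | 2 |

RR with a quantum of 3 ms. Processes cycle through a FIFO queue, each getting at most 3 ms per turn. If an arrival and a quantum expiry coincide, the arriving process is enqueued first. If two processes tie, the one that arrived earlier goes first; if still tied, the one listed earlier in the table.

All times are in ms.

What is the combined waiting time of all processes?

Timeline: | A 0-2 | B 2-4 | C 4-7 | D 7-8 | E 8-10 | C 10-12 |
Completion: A=2  B=4  C=12  D=8  E=10
Turnaround (C−A): A=2  B=3  C=9  D=4  E=5
Waiting = turnaround − burst: A=0, B=1, C=4, D=3, E=3
Total waiting = 0 + 1 + 4 + 3 + 3 = 11

11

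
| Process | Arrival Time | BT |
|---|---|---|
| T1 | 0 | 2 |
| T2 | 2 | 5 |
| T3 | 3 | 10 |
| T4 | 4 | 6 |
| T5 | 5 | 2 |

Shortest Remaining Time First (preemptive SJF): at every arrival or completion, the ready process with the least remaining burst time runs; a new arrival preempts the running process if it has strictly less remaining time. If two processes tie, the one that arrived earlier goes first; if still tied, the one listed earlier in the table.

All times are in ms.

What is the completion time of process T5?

Gantt: | T1 0-2 | T2 2-7 | T5 7-9 | T4 9-15 | T3 15-25 |
Completion: T1=2  T2=7  T3=25  T4=15  T5=9

9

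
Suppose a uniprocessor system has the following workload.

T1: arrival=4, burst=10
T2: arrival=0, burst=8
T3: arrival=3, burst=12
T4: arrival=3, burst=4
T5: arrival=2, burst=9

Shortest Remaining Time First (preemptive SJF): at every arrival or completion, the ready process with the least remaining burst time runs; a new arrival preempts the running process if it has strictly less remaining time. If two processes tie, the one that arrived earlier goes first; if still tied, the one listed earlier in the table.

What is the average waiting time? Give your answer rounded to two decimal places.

Schedule: | T2 0-3 | T4 3-7 | T2 7-12 | T5 12-21 | T1 21-31 | T3 31-43 |
Completion: T1=31  T2=12  T3=43  T4=7  T5=21
Turnaround (C−A): T1=27  T2=12  T3=40  T4=4  T5=19
Waiting times: T1=17, T2=4, T3=28, T4=0, T5=10
Average waiting = (17+4+28+0+10) / 5 = 59/5 = 11.80

11.80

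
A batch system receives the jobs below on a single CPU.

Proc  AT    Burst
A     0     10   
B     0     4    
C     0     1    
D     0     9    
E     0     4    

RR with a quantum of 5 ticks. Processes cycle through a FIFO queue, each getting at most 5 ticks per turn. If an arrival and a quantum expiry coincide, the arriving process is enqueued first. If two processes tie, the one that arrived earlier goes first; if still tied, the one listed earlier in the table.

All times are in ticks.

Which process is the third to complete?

E

Schedule: | A 0-5 | B 5-9 | C 9-10 | D 10-15 | E 15-19 | A 19-24 | D 24-28 |
Completion: A=24  B=9  C=10  D=28  E=19
Finish order: B → C → E → A → D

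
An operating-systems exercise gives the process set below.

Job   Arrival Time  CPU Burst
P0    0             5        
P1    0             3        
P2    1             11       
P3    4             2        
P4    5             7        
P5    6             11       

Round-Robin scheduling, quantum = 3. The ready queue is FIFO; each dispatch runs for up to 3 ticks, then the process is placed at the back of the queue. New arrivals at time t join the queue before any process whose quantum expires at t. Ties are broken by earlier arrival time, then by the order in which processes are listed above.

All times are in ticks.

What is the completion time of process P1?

6

Timeline: | P0 0-3 | P1 3-6 | P2 6-9 | P0 9-11 | P3 11-13 | P4 13-16 | P5 16-19 | P2 19-22 | P4 22-25 | P5 25-28 | P2 28-31 | P4 31-32 | P5 32-35 | P2 35-37 | P5 37-39 |
Completion: P0=11  P1=6  P2=37  P3=13  P4=32  P5=39
Turnaround (C−A): P0=11  P1=6  P2=36  P3=9  P4=27  P5=33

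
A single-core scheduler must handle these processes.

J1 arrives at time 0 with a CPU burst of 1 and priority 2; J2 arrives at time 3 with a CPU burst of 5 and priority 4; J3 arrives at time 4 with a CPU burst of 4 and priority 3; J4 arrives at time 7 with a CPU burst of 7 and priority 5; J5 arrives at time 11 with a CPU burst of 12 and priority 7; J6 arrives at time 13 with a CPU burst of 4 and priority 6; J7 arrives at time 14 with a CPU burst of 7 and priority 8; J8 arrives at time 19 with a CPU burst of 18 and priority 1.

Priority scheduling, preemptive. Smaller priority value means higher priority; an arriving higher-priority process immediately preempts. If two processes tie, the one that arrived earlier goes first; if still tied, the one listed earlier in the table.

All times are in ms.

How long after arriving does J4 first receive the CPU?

5

Gantt: | J1 0-1 | idle 1-3 | J2 3-4 | J3 4-8 | J2 8-12 | J4 12-19 | J8 19-37 | J6 37-41 | J5 41-53 | J7 53-60 |
Completion: J1=1  J2=12  J3=8  J4=19  J5=53  J6=41  J7=60  J8=37
Turnaround (C−A): J1=1  J2=9  J3=4  J4=12  J5=42  J6=28  J7=46  J8=18
Response(J4) = first start − arrival = 12 − 7 = 5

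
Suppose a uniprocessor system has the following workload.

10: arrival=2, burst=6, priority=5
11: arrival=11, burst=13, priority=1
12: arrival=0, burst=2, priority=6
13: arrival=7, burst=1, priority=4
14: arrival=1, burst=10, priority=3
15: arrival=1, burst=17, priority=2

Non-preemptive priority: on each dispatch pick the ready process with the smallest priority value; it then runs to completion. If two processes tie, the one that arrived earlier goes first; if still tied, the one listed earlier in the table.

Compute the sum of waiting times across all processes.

Gantt: | 12 0-2 | 15 2-19 | 11 19-32 | 14 32-42 | 13 42-43 | 10 43-49 |
Completion: 10=49  11=32  12=2  13=43  14=42  15=19
Waiting = turnaround − burst: 10=41, 11=8, 12=0, 13=35, 14=31, 15=1
Total waiting = 41 + 8 + 0 + 35 + 31 + 1 = 116

116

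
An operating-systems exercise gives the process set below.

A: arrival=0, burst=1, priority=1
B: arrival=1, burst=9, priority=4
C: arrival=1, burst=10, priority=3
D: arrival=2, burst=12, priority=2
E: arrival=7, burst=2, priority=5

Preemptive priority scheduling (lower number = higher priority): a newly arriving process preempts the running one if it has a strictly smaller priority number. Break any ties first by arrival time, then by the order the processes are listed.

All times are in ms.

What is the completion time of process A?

Gantt: | A 0-1 | C 1-2 | D 2-14 | C 14-23 | B 23-32 | E 32-34 |
Completion: A=1  B=32  C=23  D=14  E=34

1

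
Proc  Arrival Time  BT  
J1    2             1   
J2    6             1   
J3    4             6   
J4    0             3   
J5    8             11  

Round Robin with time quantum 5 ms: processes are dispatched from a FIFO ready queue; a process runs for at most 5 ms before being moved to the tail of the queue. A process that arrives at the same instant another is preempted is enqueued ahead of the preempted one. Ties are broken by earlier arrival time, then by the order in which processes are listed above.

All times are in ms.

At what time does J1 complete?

4

Gantt: | J4 0-3 | J1 3-4 | J3 4-9 | J2 9-10 | J5 10-15 | J3 15-16 | J5 16-22 |
Completion: J1=4  J2=10  J3=16  J4=3  J5=22
Turnaround (C−A): J1=2  J2=4  J3=12  J4=3  J5=14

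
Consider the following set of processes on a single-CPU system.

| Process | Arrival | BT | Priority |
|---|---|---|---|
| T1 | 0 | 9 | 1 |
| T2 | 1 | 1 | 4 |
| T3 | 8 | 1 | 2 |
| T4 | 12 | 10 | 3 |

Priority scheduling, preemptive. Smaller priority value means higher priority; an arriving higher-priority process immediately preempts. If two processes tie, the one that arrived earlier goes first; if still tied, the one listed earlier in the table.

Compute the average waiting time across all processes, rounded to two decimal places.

2.50

Gantt: | T1 0-9 | T3 9-10 | T2 10-11 | idle 11-12 | T4 12-22 |
Completion: T1=9  T2=11  T3=10  T4=22
Turnaround (C−A): T1=9  T2=10  T3=2  T4=10
Waiting times: T1=0, T2=9, T3=1, T4=0
Average waiting = (0+9+1+0) / 4 = 10/4 = 2.50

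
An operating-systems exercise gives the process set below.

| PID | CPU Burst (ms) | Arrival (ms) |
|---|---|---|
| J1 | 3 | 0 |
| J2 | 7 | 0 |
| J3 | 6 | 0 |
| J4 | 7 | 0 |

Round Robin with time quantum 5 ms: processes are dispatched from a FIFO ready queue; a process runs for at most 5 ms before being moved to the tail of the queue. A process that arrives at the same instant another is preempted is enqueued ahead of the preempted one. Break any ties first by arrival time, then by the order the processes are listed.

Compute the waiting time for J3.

15

Gantt: | J1 0-3 | J2 3-8 | J3 8-13 | J4 13-18 | J2 18-20 | J3 20-21 | J4 21-23 |
Completion: J1=3  J2=20  J3=21  J4=23
Turnaround (C−A): J1=3  J2=20  J3=21  J4=23
Waiting(J3) = turnaround − burst = 21 − 6 = 15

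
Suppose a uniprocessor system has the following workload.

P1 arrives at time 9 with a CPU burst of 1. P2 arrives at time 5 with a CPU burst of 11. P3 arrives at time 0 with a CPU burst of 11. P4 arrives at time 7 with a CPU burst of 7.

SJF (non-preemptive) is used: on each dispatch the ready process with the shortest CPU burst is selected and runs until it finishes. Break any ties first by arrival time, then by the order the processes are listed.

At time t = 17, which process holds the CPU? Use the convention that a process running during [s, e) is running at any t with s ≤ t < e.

Schedule: | P3 0-11 | P1 11-12 | P4 12-19 | P2 19-30 |
Completion: P1=12  P2=30  P3=11  P4=19
Turnaround (C−A): P1=3  P2=25  P3=11  P4=12

P4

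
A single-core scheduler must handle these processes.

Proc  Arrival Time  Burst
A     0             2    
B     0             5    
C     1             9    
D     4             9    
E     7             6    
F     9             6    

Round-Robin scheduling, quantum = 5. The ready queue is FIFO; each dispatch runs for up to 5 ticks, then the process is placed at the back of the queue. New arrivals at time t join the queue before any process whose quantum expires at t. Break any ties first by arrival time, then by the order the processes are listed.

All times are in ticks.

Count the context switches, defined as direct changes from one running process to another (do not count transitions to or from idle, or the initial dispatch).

Gantt: | A 0-2 | B 2-7 | C 7-12 | D 12-17 | E 17-22 | F 22-27 | C 27-31 | D 31-35 | E 35-36 | F 36-37 |
Completion: A=2  B=7  C=31  D=35  E=36  F=37
Turnaround (C−A): A=2  B=7  C=30  D=31  E=29  F=28

9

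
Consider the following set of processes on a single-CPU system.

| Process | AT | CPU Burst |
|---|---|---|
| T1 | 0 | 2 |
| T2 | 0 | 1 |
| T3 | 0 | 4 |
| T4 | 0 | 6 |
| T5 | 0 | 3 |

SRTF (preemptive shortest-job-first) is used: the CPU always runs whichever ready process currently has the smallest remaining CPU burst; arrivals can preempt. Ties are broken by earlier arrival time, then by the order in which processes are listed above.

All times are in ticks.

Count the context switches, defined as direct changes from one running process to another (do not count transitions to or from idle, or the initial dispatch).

Gantt: | T2 0-1 | T1 1-3 | T5 3-6 | T3 6-10 | T4 10-16 |
Completion: T1=3  T2=1  T3=10  T4=16  T5=6
Turnaround (C−A): T1=3  T2=1  T3=10  T4=16  T5=6

4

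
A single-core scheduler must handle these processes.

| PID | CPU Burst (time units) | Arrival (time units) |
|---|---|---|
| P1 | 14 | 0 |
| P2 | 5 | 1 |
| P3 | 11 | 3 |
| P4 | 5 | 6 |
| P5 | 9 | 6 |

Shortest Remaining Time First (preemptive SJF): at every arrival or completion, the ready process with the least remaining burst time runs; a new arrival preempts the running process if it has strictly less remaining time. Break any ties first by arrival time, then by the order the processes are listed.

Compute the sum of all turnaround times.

Schedule: | P1 0-1 | P2 1-6 | P4 6-11 | P5 11-20 | P3 20-31 | P1 31-44 |
Completion: P1=44  P2=6  P3=31  P4=11  P5=20
Turnaround (C−A): P1=44  P2=5  P3=28  P4=5  P5=14
Turnaround = completion − arrival: P1=44, P2=5, P3=28, P4=5, P5=14
Total turnaround = 44 + 5 + 28 + 5 + 14 = 96

96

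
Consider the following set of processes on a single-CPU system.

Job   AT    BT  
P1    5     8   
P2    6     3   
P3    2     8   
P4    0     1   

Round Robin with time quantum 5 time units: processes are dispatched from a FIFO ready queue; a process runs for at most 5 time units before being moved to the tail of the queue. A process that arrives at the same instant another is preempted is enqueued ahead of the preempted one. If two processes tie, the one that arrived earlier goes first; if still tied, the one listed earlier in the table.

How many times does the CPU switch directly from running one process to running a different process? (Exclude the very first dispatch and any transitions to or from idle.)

4

Schedule: | P4 0-1 | idle 1-2 | P3 2-7 | P1 7-12 | P2 12-15 | P3 15-18 | P1 18-21 |
Completion: P1=21  P2=15  P3=18  P4=1
Turnaround (C−A): P1=16  P2=9  P3=16  P4=1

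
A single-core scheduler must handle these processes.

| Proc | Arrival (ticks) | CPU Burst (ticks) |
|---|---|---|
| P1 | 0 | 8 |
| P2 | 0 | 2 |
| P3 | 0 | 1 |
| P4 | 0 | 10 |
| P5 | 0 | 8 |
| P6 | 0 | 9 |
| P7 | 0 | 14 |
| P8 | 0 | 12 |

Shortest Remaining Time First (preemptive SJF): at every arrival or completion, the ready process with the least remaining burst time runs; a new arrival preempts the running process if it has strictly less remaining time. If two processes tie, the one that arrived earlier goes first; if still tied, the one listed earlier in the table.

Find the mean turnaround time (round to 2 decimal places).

Schedule: | P3 0-1 | P2 1-3 | P1 3-11 | P5 11-19 | P6 19-28 | P4 28-38 | P8 38-50 | P7 50-64 |
Completion: P1=11  P2=3  P3=1  P4=38  P5=19  P6=28  P7=64  P8=50
Turnaround (C−A): P1=11  P2=3  P3=1  P4=38  P5=19  P6=28  P7=64  P8=50
Turnaround times: P1=11, P2=3, P3=1, P4=38, P5=19, P6=28, P7=64, P8=50
Average turnaround = (11+3+1+38+19+28+64+50) / 8 = 214/8 = 26.75

26.75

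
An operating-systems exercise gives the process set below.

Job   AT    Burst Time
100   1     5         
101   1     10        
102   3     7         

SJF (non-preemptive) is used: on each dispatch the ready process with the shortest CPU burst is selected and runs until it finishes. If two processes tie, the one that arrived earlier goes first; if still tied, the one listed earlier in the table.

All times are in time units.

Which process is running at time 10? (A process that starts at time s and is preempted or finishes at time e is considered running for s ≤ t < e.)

Timeline: | idle 0-1 | 100 1-6 | 102 6-13 | 101 13-23 |
Completion: 100=6  101=23  102=13
Turnaround (C−A): 100=5  101=22  102=10

102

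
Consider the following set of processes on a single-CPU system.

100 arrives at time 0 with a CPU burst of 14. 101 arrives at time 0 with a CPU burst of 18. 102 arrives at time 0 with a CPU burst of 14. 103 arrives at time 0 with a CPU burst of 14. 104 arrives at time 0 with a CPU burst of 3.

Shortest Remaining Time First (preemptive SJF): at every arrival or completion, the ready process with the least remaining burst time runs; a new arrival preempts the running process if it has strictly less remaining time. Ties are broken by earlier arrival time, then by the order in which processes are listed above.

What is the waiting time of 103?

Timeline: | 104 0-3 | 100 3-17 | 102 17-31 | 103 31-45 | 101 45-63 |
Completion: 100=17  101=63  102=31  103=45  104=3
Waiting(103) = turnaround − burst = 45 − 14 = 31

31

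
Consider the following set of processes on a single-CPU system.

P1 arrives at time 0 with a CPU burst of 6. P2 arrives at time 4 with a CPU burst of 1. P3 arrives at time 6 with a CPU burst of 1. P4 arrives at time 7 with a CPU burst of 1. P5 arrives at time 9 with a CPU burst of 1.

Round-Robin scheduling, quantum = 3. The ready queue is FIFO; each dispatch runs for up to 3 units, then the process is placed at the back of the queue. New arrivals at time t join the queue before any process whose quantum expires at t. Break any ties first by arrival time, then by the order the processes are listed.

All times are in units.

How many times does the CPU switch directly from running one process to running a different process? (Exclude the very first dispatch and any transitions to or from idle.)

Timeline: | P1 0-6 | P2 6-7 | P3 7-8 | P4 8-9 | P5 9-10 |
Completion: P1=6  P2=7  P3=8  P4=9  P5=10
Turnaround (C−A): P1=6  P2=3  P3=2  P4=2  P5=1

4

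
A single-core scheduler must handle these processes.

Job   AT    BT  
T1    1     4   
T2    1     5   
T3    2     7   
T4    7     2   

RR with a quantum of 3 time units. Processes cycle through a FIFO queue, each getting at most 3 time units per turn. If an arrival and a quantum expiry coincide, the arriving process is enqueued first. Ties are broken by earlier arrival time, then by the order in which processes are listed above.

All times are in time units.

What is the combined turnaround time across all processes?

Schedule: | idle 0-1 | T1 1-4 | T2 4-7 | T3 7-10 | T1 10-11 | T4 11-13 | T2 13-15 | T3 15-19 |
Completion: T1=11  T2=15  T3=19  T4=13
Turnaround (C−A): T1=10  T2=14  T3=17  T4=6
Turnaround = completion − arrival: T1=10, T2=14, T3=17, T4=6
Total turnaround = 10 + 14 + 17 + 6 = 47

47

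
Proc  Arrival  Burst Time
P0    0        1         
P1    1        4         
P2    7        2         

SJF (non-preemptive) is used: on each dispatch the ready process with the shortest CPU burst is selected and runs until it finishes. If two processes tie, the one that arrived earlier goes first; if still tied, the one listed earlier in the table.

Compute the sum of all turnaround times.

7

Schedule: | P0 0-1 | P1 1-5 | idle 5-7 | P2 7-9 |
Completion: P0=1  P1=5  P2=9
Turnaround (C−A): P0=1  P1=4  P2=2
Turnaround = completion − arrival: P0=1, P1=4, P2=2
Total turnaround = 1 + 4 + 2 = 7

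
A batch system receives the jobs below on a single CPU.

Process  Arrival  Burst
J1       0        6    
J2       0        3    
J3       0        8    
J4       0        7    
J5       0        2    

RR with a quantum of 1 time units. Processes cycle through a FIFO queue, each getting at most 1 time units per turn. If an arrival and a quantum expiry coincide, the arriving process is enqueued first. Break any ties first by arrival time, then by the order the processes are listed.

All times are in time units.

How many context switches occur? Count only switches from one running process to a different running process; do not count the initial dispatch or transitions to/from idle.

25

Gantt: | J1 0-1 | J2 1-2 | J3 2-3 | J4 3-4 | J5 4-5 | J1 5-6 | J2 6-7 | J3 7-8 | J4 8-9 | J5 9-10 | J1 10-11 | J2 11-12 | J3 12-13 | J4 13-14 | J1 14-15 | J3 15-16 | J4 16-17 | J1 17-18 | J3 18-19 | J4 19-20 | J1 20-21 | J3 21-22 | J4 22-23 | J3 23-24 | J4 24-25 | J3 25-26 |
Completion: J1=21  J2=12  J3=26  J4=25  J5=10
Turnaround (C−A): J1=21  J2=12  J3=26  J4=25  J5=10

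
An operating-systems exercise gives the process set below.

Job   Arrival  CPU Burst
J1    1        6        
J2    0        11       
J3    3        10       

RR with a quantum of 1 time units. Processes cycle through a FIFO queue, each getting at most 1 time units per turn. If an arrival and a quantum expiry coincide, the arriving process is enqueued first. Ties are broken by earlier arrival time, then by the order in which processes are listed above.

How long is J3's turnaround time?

24

Schedule: | J2 0-1 | J1 1-2 | J2 2-3 | J1 3-4 | J3 4-5 | J2 5-6 | J1 6-7 | J3 7-8 | J2 8-9 | J1 9-10 | J3 10-11 | J2 11-12 | J1 12-13 | J3 13-14 | J2 14-15 | J1 15-16 | J3 16-17 | J2 17-18 | J3 18-19 | J2 19-20 | J3 20-21 | J2 21-22 | J3 22-23 | J2 23-24 | J3 24-25 | J2 25-26 | J3 26-27 |
Completion: J1=16  J2=26  J3=27
Turnaround(J3) = completion − arrival = 27 − 3 = 24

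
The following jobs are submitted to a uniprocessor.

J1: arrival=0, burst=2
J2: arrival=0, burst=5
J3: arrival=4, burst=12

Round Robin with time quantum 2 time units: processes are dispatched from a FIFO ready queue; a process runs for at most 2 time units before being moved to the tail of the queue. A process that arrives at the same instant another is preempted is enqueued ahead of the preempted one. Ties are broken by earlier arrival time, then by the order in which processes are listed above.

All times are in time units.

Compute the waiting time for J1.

0

Schedule: | J1 0-2 | J2 2-4 | J3 4-6 | J2 6-8 | J3 8-10 | J2 10-11 | J3 11-19 |
Completion: J1=2  J2=11  J3=19
Waiting(J1) = turnaround − burst = 2 − 2 = 0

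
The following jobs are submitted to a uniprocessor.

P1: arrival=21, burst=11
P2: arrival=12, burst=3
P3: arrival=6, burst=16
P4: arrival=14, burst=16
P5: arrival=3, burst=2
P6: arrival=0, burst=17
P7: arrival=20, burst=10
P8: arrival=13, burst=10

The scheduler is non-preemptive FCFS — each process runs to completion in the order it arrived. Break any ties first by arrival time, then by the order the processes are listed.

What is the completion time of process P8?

Gantt: | P6 0-17 | P5 17-19 | P3 19-35 | P2 35-38 | P8 38-48 | P4 48-64 | P7 64-74 | P1 74-85 |
Completion: P1=85  P2=38  P3=35  P4=64  P5=19  P6=17  P7=74  P8=48

48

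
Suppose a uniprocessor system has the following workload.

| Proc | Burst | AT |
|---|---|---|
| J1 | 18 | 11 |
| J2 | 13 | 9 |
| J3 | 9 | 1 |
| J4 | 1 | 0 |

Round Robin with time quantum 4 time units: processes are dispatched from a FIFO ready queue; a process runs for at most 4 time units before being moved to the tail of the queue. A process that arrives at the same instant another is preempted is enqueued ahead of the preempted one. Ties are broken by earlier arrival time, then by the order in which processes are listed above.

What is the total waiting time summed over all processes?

Gantt: | J4 0-1 | J3 1-9 | J2 9-13 | J3 13-14 | J1 14-18 | J2 18-22 | J1 22-26 | J2 26-30 | J1 30-34 | J2 34-35 | J1 35-41 |
Completion: J1=41  J2=35  J3=14  J4=1
Waiting = turnaround − burst: J1=12, J2=13, J3=4, J4=0
Total waiting = 12 + 13 + 4 + 0 = 29

29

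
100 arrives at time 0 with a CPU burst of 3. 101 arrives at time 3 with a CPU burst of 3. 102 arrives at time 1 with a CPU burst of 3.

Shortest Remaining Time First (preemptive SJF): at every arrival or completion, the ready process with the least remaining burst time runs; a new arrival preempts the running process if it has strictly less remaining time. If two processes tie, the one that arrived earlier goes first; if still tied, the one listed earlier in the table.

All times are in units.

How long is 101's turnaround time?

6

Gantt: | 100 0-3 | 102 3-6 | 101 6-9 |
Completion: 100=3  101=9  102=6
Turnaround (C−A): 100=3  101=6  102=5
Turnaround(101) = completion − arrival = 9 − 3 = 6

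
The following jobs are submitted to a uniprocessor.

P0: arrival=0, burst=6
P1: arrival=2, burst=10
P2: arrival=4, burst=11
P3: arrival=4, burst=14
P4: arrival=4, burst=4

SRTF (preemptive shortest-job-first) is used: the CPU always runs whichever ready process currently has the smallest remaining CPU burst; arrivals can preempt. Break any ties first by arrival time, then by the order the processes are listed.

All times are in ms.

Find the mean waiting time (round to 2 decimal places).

10.60

Schedule: | P0 0-6 | P4 6-10 | P1 10-20 | P2 20-31 | P3 31-45 |
Completion: P0=6  P1=20  P2=31  P3=45  P4=10
Turnaround (C−A): P0=6  P1=18  P2=27  P3=41  P4=6
Waiting times: P0=0, P1=8, P2=16, P3=27, P4=2
Average waiting = (0+8+16+27+2) / 5 = 53/5 = 10.60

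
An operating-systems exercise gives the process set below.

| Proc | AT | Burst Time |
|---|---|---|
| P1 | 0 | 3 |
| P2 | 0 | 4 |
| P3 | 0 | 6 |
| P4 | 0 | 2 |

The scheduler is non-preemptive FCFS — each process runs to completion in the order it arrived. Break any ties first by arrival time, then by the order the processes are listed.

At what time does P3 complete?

13

Schedule: | P1 0-3 | P2 3-7 | P3 7-13 | P4 13-15 |
Completion: P1=3  P2=7  P3=13  P4=15
Turnaround (C−A): P1=3  P2=7  P3=13  P4=15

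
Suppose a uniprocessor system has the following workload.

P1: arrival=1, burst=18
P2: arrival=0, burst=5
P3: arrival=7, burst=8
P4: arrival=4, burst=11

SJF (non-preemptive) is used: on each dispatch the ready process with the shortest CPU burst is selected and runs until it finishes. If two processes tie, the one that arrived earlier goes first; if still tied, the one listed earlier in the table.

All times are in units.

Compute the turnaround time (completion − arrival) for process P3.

Schedule: | P2 0-5 | P4 5-16 | P3 16-24 | P1 24-42 |
Completion: P1=42  P2=5  P3=24  P4=16
Turnaround (C−A): P1=41  P2=5  P3=17  P4=12
Turnaround(P3) = completion − arrival = 24 − 7 = 17

17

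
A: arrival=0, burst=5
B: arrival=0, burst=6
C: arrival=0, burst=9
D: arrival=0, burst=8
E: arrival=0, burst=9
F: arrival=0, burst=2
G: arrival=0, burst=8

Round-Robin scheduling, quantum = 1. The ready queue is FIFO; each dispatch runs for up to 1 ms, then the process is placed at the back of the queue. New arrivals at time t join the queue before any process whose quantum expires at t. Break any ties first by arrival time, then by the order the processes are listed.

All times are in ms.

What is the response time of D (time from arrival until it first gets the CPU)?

Gantt: | A 0-1 | B 1-2 | C 2-3 | D 3-4 | E 4-5 | F 5-6 | G 6-7 | A 7-8 | B 8-9 | C 9-10 | D 10-11 | E 11-12 | F 12-13 | G 13-14 | A 14-15 | B 15-16 | C 16-17 | D 17-18 | E 18-19 | G 19-20 | A 20-21 | B 21-22 | C 22-23 | D 23-24 | E 24-25 | G 25-26 | A 26-27 | B 27-28 | C 28-29 | D 29-30 | E 30-31 | G 31-32 | B 32-33 | C 33-34 | D 34-35 | E 35-36 | G 36-37 | C 37-38 | D 38-39 | E 39-40 | G 40-41 | C 41-42 | D 42-43 | E 43-44 | G 44-45 | C 45-46 | E 46-47 |
Completion: A=27  B=33  C=46  D=43  E=47  F=13  G=45
Turnaround (C−A): A=27  B=33  C=46  D=43  E=47  F=13  G=45
Response(D) = first start − arrival = 3 − 0 = 3

3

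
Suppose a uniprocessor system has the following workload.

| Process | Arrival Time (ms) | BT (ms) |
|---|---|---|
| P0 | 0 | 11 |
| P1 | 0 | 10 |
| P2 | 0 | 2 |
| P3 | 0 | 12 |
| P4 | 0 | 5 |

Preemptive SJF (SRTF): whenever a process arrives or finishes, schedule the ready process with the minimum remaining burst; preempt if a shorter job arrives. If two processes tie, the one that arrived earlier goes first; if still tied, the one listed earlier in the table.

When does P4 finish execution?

7

Timeline: | P2 0-2 | P4 2-7 | P1 7-17 | P0 17-28 | P3 28-40 |
Completion: P0=28  P1=17  P2=2  P3=40  P4=7
Turnaround (C−A): P0=28  P1=17  P2=2  P3=40  P4=7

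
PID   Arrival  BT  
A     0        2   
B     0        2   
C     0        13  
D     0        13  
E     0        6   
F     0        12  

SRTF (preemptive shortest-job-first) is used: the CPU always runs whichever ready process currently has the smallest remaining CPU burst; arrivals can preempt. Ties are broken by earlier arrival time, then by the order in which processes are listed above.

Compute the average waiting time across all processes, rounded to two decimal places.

12.17

Timeline: | A 0-2 | B 2-4 | E 4-10 | F 10-22 | C 22-35 | D 35-48 |
Completion: A=2  B=4  C=35  D=48  E=10  F=22
Turnaround (C−A): A=2  B=4  C=35  D=48  E=10  F=22
Waiting times: A=0, B=2, C=22, D=35, E=4, F=10
Average waiting = (0+2+22+35+4+10) / 6 = 73/6 = 12.17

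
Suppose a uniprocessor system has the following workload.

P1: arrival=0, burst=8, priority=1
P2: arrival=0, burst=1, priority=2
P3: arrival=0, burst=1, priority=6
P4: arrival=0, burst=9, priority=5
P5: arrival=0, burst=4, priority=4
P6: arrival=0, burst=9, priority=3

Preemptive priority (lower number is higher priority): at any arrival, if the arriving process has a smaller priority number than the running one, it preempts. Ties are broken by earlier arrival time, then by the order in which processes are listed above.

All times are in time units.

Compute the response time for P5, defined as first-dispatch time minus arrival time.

Gantt: | P1 0-8 | P2 8-9 | P6 9-18 | P5 18-22 | P4 22-31 | P3 31-32 |
Completion: P1=8  P2=9  P3=32  P4=31  P5=22  P6=18
Response(P5) = first start − arrival = 18 − 0 = 18

18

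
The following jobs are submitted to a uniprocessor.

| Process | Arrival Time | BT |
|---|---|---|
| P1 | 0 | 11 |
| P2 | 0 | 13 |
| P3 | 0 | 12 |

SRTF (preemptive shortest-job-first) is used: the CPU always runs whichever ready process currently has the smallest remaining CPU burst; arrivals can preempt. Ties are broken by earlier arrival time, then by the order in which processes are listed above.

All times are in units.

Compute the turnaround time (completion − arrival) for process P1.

11

Schedule: | P1 0-11 | P3 11-23 | P2 23-36 |
Completion: P1=11  P2=36  P3=23
Turnaround(P1) = completion − arrival = 11 − 0 = 11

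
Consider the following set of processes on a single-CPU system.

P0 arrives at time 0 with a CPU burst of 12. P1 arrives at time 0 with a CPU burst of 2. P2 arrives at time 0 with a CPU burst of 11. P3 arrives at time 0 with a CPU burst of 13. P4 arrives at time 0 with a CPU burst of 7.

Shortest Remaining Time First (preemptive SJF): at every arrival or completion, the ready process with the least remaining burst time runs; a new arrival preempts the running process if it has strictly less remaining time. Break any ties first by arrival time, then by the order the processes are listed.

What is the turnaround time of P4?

Schedule: | P1 0-2 | P4 2-9 | P2 9-20 | P0 20-32 | P3 32-45 |
Completion: P0=32  P1=2  P2=20  P3=45  P4=9
Turnaround(P4) = completion − arrival = 9 − 0 = 9

9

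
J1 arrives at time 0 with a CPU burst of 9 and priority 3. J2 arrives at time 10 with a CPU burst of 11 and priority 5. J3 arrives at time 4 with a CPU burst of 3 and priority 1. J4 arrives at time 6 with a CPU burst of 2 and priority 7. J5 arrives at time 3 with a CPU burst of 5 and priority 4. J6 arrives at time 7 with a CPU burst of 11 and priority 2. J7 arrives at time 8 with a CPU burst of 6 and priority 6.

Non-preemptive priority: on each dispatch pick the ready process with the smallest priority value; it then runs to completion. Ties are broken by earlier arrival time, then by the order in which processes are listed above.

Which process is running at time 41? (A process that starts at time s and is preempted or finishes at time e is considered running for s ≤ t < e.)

J7

Timeline: | J1 0-9 | J3 9-12 | J6 12-23 | J5 23-28 | J2 28-39 | J7 39-45 | J4 45-47 |
Completion: J1=9  J2=39  J3=12  J4=47  J5=28  J6=23  J7=45
Turnaround (C−A): J1=9  J2=29  J3=8  J4=41  J5=25  J6=16  J7=37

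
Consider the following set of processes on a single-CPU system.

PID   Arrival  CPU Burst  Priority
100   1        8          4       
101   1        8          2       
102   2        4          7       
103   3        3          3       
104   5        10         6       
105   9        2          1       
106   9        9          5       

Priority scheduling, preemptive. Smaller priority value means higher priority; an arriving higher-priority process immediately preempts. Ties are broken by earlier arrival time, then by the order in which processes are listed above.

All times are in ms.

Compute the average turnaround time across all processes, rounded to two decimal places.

20.43

Gantt: | idle 0-1 | 101 1-9 | 105 9-11 | 103 11-14 | 100 14-22 | 106 22-31 | 104 31-41 | 102 41-45 |
Completion: 100=22  101=9  102=45  103=14  104=41  105=11  106=31
Turnaround (C−A): 100=21  101=8  102=43  103=11  104=36  105=2  106=22
Turnaround times: 100=21, 101=8, 102=43, 103=11, 104=36, 105=2, 106=22
Average turnaround = (21+8+43+11+36+2+22) / 7 = 143/7 = 20.43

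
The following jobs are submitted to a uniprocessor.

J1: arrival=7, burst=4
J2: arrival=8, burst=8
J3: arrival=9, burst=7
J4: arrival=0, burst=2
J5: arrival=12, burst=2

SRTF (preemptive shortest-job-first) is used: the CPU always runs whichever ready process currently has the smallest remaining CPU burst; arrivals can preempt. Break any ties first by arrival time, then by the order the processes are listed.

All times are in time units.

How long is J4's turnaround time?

2

Timeline: | J4 0-2 | idle 2-7 | J1 7-11 | J3 11-12 | J5 12-14 | J3 14-20 | J2 20-28 |
Completion: J1=11  J2=28  J3=20  J4=2  J5=14
Turnaround (C−A): J1=4  J2=20  J3=11  J4=2  J5=2
Turnaround(J4) = completion − arrival = 2 − 0 = 2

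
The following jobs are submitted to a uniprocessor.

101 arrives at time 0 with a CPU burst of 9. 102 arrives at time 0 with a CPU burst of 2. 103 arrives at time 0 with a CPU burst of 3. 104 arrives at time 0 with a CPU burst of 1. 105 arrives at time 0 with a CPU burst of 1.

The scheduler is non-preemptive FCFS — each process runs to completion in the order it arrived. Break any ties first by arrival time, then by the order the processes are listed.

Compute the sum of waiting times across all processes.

49

Schedule: | 101 0-9 | 102 9-11 | 103 11-14 | 104 14-15 | 105 15-16 |
Completion: 101=9  102=11  103=14  104=15  105=16
Turnaround (C−A): 101=9  102=11  103=14  104=15  105=16
Waiting = turnaround − burst: 101=0, 102=9, 103=11, 104=14, 105=15
Total waiting = 0 + 9 + 11 + 14 + 15 = 49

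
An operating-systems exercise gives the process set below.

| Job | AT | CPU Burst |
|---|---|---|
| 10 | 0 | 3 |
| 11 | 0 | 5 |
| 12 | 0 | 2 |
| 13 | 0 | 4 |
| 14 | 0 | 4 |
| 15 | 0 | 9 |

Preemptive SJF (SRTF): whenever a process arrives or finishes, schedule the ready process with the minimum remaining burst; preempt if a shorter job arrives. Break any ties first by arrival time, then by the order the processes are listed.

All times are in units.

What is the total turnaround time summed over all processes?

Schedule: | 12 0-2 | 10 2-5 | 13 5-9 | 14 9-13 | 11 13-18 | 15 18-27 |
Completion: 10=5  11=18  12=2  13=9  14=13  15=27
Turnaround = completion − arrival: 10=5, 11=18, 12=2, 13=9, 14=13, 15=27
Total turnaround = 5 + 18 + 2 + 9 + 13 + 27 = 74

74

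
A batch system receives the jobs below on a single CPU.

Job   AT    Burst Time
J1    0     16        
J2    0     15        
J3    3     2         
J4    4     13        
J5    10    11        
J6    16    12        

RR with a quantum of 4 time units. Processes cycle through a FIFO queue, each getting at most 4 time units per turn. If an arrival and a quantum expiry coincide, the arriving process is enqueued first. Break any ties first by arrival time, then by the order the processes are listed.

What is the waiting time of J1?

42

Timeline: | J1 0-4 | J2 4-8 | J3 8-10 | J4 10-14 | J1 14-18 | J2 18-22 | J5 22-26 | J4 26-30 | J6 30-34 | J1 34-38 | J2 38-42 | J5 42-46 | J4 46-50 | J6 50-54 | J1 54-58 | J2 58-61 | J5 61-64 | J4 64-65 | J6 65-69 |
Completion: J1=58  J2=61  J3=10  J4=65  J5=64  J6=69
Turnaround (C−A): J1=58  J2=61  J3=7  J4=61  J5=54  J6=53
Waiting(J1) = turnaround − burst = 58 − 16 = 42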